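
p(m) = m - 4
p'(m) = 1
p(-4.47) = -8.47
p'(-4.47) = 1.00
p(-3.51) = -7.51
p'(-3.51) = 1.00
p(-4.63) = -8.63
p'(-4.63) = 1.00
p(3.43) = -0.57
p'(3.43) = 1.00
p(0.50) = -3.50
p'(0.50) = 1.00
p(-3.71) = -7.71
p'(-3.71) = 1.00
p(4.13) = 0.13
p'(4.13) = 1.00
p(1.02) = -2.98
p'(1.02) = 1.00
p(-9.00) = -13.00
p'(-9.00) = 1.00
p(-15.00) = -19.00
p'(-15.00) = 1.00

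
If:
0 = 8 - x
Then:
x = 8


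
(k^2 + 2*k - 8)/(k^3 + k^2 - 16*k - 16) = (k - 2)/(k^2 - 3*k - 4)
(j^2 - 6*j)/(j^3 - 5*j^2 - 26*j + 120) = j/(j^2 + j - 20)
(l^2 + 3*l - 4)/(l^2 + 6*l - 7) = (l + 4)/(l + 7)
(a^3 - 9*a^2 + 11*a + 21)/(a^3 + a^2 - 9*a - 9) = (a - 7)/(a + 3)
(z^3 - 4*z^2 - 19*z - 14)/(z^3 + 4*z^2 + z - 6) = (z^2 - 6*z - 7)/(z^2 + 2*z - 3)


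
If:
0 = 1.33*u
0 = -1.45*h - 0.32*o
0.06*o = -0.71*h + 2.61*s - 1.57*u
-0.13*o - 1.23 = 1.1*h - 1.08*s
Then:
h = -3.73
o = 16.91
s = -0.63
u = 0.00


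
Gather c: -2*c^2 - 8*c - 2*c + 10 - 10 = -2*c^2 - 10*c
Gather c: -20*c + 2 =2 - 20*c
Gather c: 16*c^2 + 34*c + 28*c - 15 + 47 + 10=16*c^2 + 62*c + 42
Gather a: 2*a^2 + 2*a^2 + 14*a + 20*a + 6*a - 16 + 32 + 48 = 4*a^2 + 40*a + 64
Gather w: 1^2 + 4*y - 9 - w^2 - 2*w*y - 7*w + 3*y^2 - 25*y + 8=-w^2 + w*(-2*y - 7) + 3*y^2 - 21*y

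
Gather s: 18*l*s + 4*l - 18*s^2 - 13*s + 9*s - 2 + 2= 4*l - 18*s^2 + s*(18*l - 4)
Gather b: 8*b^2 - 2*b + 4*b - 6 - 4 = 8*b^2 + 2*b - 10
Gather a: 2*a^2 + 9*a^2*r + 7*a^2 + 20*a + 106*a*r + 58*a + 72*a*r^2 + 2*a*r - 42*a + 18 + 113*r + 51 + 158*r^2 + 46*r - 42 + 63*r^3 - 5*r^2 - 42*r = a^2*(9*r + 9) + a*(72*r^2 + 108*r + 36) + 63*r^3 + 153*r^2 + 117*r + 27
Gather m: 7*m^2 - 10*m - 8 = 7*m^2 - 10*m - 8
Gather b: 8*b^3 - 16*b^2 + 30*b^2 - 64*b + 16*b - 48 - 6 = 8*b^3 + 14*b^2 - 48*b - 54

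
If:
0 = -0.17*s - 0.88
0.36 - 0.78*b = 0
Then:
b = 0.46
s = -5.18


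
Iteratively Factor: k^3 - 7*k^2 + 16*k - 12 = (k - 2)*(k^2 - 5*k + 6) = (k - 2)^2*(k - 3)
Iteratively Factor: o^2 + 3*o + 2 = (o + 2)*(o + 1)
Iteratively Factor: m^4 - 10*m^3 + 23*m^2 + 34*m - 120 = (m - 5)*(m^3 - 5*m^2 - 2*m + 24) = (m - 5)*(m - 3)*(m^2 - 2*m - 8) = (m - 5)*(m - 3)*(m + 2)*(m - 4)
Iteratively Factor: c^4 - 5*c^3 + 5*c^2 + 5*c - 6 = (c + 1)*(c^3 - 6*c^2 + 11*c - 6) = (c - 1)*(c + 1)*(c^2 - 5*c + 6) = (c - 3)*(c - 1)*(c + 1)*(c - 2)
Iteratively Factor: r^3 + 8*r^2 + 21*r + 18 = (r + 2)*(r^2 + 6*r + 9) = (r + 2)*(r + 3)*(r + 3)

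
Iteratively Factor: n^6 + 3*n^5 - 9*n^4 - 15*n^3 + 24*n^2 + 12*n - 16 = (n - 2)*(n^5 + 5*n^4 + n^3 - 13*n^2 - 2*n + 8) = (n - 2)*(n + 4)*(n^4 + n^3 - 3*n^2 - n + 2) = (n - 2)*(n - 1)*(n + 4)*(n^3 + 2*n^2 - n - 2) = (n - 2)*(n - 1)^2*(n + 4)*(n^2 + 3*n + 2) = (n - 2)*(n - 1)^2*(n + 1)*(n + 4)*(n + 2)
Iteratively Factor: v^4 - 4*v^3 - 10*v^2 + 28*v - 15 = (v - 1)*(v^3 - 3*v^2 - 13*v + 15) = (v - 5)*(v - 1)*(v^2 + 2*v - 3) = (v - 5)*(v - 1)*(v + 3)*(v - 1)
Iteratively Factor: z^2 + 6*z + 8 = (z + 2)*(z + 4)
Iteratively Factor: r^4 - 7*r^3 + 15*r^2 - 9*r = (r - 1)*(r^3 - 6*r^2 + 9*r) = r*(r - 1)*(r^2 - 6*r + 9) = r*(r - 3)*(r - 1)*(r - 3)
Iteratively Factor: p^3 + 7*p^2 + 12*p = (p + 3)*(p^2 + 4*p) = (p + 3)*(p + 4)*(p)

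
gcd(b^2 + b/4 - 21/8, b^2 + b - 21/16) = b + 7/4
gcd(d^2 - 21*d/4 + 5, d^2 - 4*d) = d - 4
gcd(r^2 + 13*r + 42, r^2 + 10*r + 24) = r + 6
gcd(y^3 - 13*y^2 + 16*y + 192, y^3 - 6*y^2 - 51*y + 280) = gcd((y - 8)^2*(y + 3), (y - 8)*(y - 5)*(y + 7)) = y - 8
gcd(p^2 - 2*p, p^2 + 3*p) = p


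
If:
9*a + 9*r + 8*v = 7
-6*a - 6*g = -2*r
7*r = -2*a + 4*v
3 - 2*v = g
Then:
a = -11/13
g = 331/299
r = 18/23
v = 283/299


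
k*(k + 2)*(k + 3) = k^3 + 5*k^2 + 6*k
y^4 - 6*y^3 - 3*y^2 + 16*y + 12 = (y - 6)*(y - 2)*(y + 1)^2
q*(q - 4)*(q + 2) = q^3 - 2*q^2 - 8*q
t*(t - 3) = t^2 - 3*t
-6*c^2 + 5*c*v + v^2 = (-c + v)*(6*c + v)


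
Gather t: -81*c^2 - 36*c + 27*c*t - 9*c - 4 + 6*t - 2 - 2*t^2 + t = -81*c^2 - 45*c - 2*t^2 + t*(27*c + 7) - 6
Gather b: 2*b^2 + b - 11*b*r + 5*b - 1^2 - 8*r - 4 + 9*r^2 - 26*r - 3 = 2*b^2 + b*(6 - 11*r) + 9*r^2 - 34*r - 8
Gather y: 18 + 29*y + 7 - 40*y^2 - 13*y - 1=-40*y^2 + 16*y + 24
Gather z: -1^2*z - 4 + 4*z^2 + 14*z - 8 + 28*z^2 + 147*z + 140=32*z^2 + 160*z + 128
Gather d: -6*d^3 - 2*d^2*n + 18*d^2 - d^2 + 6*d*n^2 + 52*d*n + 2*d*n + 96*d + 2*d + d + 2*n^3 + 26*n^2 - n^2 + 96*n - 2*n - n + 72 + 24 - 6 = -6*d^3 + d^2*(17 - 2*n) + d*(6*n^2 + 54*n + 99) + 2*n^3 + 25*n^2 + 93*n + 90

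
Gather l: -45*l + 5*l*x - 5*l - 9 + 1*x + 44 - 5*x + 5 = l*(5*x - 50) - 4*x + 40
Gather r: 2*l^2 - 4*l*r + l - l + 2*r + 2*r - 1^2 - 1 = 2*l^2 + r*(4 - 4*l) - 2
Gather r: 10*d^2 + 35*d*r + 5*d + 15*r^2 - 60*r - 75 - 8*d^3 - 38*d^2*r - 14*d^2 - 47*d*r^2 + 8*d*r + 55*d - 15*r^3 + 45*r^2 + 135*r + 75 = -8*d^3 - 4*d^2 + 60*d - 15*r^3 + r^2*(60 - 47*d) + r*(-38*d^2 + 43*d + 75)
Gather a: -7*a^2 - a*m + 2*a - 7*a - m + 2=-7*a^2 + a*(-m - 5) - m + 2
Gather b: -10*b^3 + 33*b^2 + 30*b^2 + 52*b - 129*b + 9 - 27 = -10*b^3 + 63*b^2 - 77*b - 18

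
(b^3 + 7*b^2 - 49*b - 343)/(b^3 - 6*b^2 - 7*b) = (b^2 + 14*b + 49)/(b*(b + 1))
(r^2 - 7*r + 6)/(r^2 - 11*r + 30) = (r - 1)/(r - 5)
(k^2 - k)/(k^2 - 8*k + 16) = k*(k - 1)/(k^2 - 8*k + 16)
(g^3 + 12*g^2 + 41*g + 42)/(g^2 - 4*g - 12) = (g^2 + 10*g + 21)/(g - 6)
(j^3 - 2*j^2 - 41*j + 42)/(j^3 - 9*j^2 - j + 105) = (j^2 + 5*j - 6)/(j^2 - 2*j - 15)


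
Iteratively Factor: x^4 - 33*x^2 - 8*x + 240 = (x - 3)*(x^3 + 3*x^2 - 24*x - 80) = (x - 3)*(x + 4)*(x^2 - x - 20) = (x - 3)*(x + 4)^2*(x - 5)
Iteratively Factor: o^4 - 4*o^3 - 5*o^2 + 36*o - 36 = (o - 2)*(o^3 - 2*o^2 - 9*o + 18) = (o - 2)*(o + 3)*(o^2 - 5*o + 6) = (o - 2)^2*(o + 3)*(o - 3)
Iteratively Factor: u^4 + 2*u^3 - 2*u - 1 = (u + 1)*(u^3 + u^2 - u - 1) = (u + 1)^2*(u^2 - 1) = (u - 1)*(u + 1)^2*(u + 1)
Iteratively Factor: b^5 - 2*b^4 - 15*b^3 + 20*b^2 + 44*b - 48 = (b - 1)*(b^4 - b^3 - 16*b^2 + 4*b + 48) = (b - 2)*(b - 1)*(b^3 + b^2 - 14*b - 24) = (b - 2)*(b - 1)*(b + 2)*(b^2 - b - 12) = (b - 4)*(b - 2)*(b - 1)*(b + 2)*(b + 3)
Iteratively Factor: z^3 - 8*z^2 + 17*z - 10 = (z - 5)*(z^2 - 3*z + 2) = (z - 5)*(z - 2)*(z - 1)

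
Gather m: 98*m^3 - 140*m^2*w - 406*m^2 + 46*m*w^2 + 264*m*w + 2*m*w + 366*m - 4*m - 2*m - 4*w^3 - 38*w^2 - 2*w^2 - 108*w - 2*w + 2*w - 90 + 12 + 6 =98*m^3 + m^2*(-140*w - 406) + m*(46*w^2 + 266*w + 360) - 4*w^3 - 40*w^2 - 108*w - 72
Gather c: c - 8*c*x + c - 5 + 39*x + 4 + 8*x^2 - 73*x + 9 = c*(2 - 8*x) + 8*x^2 - 34*x + 8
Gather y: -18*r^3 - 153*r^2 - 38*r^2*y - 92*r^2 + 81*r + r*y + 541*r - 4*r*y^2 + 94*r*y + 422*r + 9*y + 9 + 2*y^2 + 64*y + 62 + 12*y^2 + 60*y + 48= -18*r^3 - 245*r^2 + 1044*r + y^2*(14 - 4*r) + y*(-38*r^2 + 95*r + 133) + 119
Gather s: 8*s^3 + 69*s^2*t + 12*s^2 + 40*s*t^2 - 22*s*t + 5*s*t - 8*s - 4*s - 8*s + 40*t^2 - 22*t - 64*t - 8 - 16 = 8*s^3 + s^2*(69*t + 12) + s*(40*t^2 - 17*t - 20) + 40*t^2 - 86*t - 24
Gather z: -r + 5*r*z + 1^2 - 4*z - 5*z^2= -r - 5*z^2 + z*(5*r - 4) + 1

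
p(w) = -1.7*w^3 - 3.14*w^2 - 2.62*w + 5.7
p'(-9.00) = -359.20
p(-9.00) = 1014.24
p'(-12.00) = -661.66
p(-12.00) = 2522.58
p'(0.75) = -10.20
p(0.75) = 1.25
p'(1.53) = -24.17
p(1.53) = -11.75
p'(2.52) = -50.83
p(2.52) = -48.05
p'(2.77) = -59.15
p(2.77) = -61.78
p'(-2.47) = -18.22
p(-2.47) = 18.63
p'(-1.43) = -4.07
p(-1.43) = 8.00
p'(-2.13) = -12.38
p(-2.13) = 13.46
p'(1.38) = -21.00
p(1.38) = -8.36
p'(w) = -5.1*w^2 - 6.28*w - 2.62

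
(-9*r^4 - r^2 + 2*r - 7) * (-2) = 18*r^4 + 2*r^2 - 4*r + 14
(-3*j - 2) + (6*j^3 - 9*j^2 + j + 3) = 6*j^3 - 9*j^2 - 2*j + 1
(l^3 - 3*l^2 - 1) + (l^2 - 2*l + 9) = l^3 - 2*l^2 - 2*l + 8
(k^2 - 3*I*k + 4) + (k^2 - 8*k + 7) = 2*k^2 - 8*k - 3*I*k + 11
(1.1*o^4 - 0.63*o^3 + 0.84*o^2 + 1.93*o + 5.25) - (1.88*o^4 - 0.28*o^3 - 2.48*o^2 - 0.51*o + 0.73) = -0.78*o^4 - 0.35*o^3 + 3.32*o^2 + 2.44*o + 4.52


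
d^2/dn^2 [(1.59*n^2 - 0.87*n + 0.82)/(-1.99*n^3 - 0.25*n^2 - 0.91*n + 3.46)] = (-12.593118*n^6 + 20.671722*n^5 - 19.094448*n^4 - 162.11497*n^3 + 54.414348*n^2 - 30.480168*n - 35.367808)/(7.880599*n^9 + 2.970075*n^8 + 11.184198*n^7 - 38.373863*n^6 - 5.213718*n^5 - 37.621959*n^4 + 67.501123*n^3 + 0.383022*n^2 + 32.682468*n - 41.421736)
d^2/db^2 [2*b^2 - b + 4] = 4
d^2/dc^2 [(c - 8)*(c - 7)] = 2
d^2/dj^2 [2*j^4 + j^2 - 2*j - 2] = 24*j^2 + 2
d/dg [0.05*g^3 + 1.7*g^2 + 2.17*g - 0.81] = 0.15*g^2 + 3.4*g + 2.17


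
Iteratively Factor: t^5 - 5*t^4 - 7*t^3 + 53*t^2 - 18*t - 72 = (t - 4)*(t^4 - t^3 - 11*t^2 + 9*t + 18) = (t - 4)*(t + 1)*(t^3 - 2*t^2 - 9*t + 18) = (t - 4)*(t + 1)*(t + 3)*(t^2 - 5*t + 6) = (t - 4)*(t - 3)*(t + 1)*(t + 3)*(t - 2)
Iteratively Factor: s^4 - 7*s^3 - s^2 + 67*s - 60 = (s + 3)*(s^3 - 10*s^2 + 29*s - 20) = (s - 5)*(s + 3)*(s^2 - 5*s + 4) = (s - 5)*(s - 1)*(s + 3)*(s - 4)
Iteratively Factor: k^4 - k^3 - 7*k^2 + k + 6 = (k - 1)*(k^3 - 7*k - 6) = (k - 1)*(k + 2)*(k^2 - 2*k - 3) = (k - 3)*(k - 1)*(k + 2)*(k + 1)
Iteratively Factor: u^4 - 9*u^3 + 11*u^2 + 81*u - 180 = (u - 3)*(u^3 - 6*u^2 - 7*u + 60) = (u - 5)*(u - 3)*(u^2 - u - 12) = (u - 5)*(u - 4)*(u - 3)*(u + 3)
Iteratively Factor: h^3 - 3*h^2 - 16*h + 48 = (h + 4)*(h^2 - 7*h + 12) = (h - 3)*(h + 4)*(h - 4)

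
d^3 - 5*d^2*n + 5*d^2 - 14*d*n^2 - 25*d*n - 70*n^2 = (d + 5)*(d - 7*n)*(d + 2*n)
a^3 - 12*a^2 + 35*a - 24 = (a - 8)*(a - 3)*(a - 1)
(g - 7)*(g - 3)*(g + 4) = g^3 - 6*g^2 - 19*g + 84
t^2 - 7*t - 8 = (t - 8)*(t + 1)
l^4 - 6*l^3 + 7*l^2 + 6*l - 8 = (l - 4)*(l - 2)*(l - 1)*(l + 1)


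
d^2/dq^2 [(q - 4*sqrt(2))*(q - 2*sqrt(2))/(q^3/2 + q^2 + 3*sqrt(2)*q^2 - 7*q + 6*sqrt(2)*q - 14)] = 4*(q^6 - 18*sqrt(2)*q^5 - 72*sqrt(2)*q^4 - 78*q^4 + 192*q^3 + 288*sqrt(2)*q^3 + 1224*sqrt(2)*q^2 + 3144*q^2 - 3888*sqrt(2)*q + 864*q - 336*sqrt(2) + 5392)/(q^9 + 6*q^8 + 18*sqrt(2)*q^8 + 108*sqrt(2)*q^7 + 186*q^7 + 144*sqrt(2)*q^6 + 1052*q^6 - 288*sqrt(2)*q^5 - 348*q^5 - 13224*q^4 + 2664*sqrt(2)*q^4 - 31976*q^3 + 20592*sqrt(2)*q^3 - 35952*q^2 + 42336*sqrt(2)*q^2 - 32928*q + 28224*sqrt(2)*q - 21952)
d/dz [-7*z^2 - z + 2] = -14*z - 1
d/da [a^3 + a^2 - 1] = a*(3*a + 2)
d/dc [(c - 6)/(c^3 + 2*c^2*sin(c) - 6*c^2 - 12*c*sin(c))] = -(2*c*cos(c) + 2*c + 2*sin(c))/(c^2*(c + 2*sin(c))^2)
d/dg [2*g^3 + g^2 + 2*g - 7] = 6*g^2 + 2*g + 2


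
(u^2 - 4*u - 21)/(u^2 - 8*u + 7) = (u + 3)/(u - 1)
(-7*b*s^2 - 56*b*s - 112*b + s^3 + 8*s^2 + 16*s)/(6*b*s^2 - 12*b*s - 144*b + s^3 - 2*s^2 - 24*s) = (-7*b*s - 28*b + s^2 + 4*s)/(6*b*s - 36*b + s^2 - 6*s)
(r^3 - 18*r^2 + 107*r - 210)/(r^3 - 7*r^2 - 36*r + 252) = (r - 5)/(r + 6)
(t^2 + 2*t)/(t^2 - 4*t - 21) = t*(t + 2)/(t^2 - 4*t - 21)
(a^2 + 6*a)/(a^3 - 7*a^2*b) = (a + 6)/(a*(a - 7*b))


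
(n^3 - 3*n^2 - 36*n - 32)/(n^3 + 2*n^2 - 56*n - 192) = (n + 1)/(n + 6)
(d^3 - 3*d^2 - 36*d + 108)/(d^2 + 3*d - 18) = d - 6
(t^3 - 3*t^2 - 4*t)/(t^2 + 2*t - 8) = t*(t^2 - 3*t - 4)/(t^2 + 2*t - 8)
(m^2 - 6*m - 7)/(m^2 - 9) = (m^2 - 6*m - 7)/(m^2 - 9)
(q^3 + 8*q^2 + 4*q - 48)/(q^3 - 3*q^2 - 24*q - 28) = (-q^3 - 8*q^2 - 4*q + 48)/(-q^3 + 3*q^2 + 24*q + 28)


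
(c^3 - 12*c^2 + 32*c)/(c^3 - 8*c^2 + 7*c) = (c^2 - 12*c + 32)/(c^2 - 8*c + 7)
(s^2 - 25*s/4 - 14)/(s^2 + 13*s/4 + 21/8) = 2*(s - 8)/(2*s + 3)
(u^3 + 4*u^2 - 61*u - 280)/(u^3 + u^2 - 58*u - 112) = (u + 5)/(u + 2)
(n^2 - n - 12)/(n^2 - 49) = (n^2 - n - 12)/(n^2 - 49)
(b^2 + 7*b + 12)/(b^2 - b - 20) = (b + 3)/(b - 5)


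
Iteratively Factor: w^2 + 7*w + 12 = (w + 3)*(w + 4)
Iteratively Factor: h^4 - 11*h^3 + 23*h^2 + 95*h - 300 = (h - 5)*(h^3 - 6*h^2 - 7*h + 60) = (h - 5)*(h + 3)*(h^2 - 9*h + 20) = (h - 5)*(h - 4)*(h + 3)*(h - 5)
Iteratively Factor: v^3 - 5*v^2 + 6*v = (v)*(v^2 - 5*v + 6) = v*(v - 3)*(v - 2)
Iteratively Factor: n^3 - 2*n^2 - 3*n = (n - 3)*(n^2 + n) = n*(n - 3)*(n + 1)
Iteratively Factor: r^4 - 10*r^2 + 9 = (r + 3)*(r^3 - 3*r^2 - r + 3) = (r - 1)*(r + 3)*(r^2 - 2*r - 3) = (r - 1)*(r + 1)*(r + 3)*(r - 3)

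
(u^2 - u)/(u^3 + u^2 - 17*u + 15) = u/(u^2 + 2*u - 15)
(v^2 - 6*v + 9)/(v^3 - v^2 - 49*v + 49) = (v^2 - 6*v + 9)/(v^3 - v^2 - 49*v + 49)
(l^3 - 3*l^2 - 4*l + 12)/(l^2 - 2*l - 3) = (l^2 - 4)/(l + 1)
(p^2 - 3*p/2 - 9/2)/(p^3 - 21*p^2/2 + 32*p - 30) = (2*p^2 - 3*p - 9)/(2*p^3 - 21*p^2 + 64*p - 60)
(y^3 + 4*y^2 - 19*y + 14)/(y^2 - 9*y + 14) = (y^2 + 6*y - 7)/(y - 7)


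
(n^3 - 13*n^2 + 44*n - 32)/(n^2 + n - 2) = (n^2 - 12*n + 32)/(n + 2)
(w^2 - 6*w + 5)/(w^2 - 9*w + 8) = (w - 5)/(w - 8)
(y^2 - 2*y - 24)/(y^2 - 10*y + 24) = (y + 4)/(y - 4)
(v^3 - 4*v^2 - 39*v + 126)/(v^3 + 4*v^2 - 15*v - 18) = (v - 7)/(v + 1)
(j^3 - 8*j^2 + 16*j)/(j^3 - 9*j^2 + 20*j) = (j - 4)/(j - 5)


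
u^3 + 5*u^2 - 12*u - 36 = (u - 3)*(u + 2)*(u + 6)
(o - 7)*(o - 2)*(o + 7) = o^3 - 2*o^2 - 49*o + 98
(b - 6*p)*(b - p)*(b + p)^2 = b^4 - 5*b^3*p - 7*b^2*p^2 + 5*b*p^3 + 6*p^4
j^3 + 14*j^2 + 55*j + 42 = (j + 1)*(j + 6)*(j + 7)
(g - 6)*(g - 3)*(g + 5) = g^3 - 4*g^2 - 27*g + 90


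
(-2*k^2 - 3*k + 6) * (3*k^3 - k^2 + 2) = -6*k^5 - 7*k^4 + 21*k^3 - 10*k^2 - 6*k + 12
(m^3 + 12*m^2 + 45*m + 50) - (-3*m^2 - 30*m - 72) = m^3 + 15*m^2 + 75*m + 122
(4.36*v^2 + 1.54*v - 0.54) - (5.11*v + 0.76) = 4.36*v^2 - 3.57*v - 1.3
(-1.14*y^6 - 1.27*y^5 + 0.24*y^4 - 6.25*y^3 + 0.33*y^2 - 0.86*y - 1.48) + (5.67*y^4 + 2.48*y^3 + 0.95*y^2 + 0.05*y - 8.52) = -1.14*y^6 - 1.27*y^5 + 5.91*y^4 - 3.77*y^3 + 1.28*y^2 - 0.81*y - 10.0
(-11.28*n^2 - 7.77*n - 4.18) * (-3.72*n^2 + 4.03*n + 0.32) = 41.9616*n^4 - 16.554*n^3 - 19.3731*n^2 - 19.3318*n - 1.3376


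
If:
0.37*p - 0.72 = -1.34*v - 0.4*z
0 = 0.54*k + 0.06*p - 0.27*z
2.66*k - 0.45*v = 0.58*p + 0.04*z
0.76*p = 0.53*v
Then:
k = 0.12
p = 0.26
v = 0.37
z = 0.31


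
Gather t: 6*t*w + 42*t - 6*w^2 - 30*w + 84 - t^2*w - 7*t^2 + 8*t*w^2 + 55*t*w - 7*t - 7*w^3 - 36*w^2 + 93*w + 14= t^2*(-w - 7) + t*(8*w^2 + 61*w + 35) - 7*w^3 - 42*w^2 + 63*w + 98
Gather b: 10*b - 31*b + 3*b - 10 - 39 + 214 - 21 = 144 - 18*b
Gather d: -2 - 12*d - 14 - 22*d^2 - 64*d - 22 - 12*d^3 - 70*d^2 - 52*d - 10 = -12*d^3 - 92*d^2 - 128*d - 48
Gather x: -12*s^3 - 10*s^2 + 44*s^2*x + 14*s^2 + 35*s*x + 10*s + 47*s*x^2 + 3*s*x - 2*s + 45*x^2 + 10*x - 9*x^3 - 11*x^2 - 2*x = -12*s^3 + 4*s^2 + 8*s - 9*x^3 + x^2*(47*s + 34) + x*(44*s^2 + 38*s + 8)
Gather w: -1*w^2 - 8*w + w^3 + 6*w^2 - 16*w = w^3 + 5*w^2 - 24*w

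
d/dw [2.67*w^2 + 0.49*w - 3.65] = 5.34*w + 0.49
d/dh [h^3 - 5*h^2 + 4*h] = 3*h^2 - 10*h + 4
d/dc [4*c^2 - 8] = 8*c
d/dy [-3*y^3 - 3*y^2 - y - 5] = -9*y^2 - 6*y - 1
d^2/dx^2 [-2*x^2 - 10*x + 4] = -4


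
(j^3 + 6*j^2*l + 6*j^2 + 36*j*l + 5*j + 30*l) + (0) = j^3 + 6*j^2*l + 6*j^2 + 36*j*l + 5*j + 30*l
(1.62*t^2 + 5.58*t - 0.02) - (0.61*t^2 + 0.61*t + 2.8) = 1.01*t^2 + 4.97*t - 2.82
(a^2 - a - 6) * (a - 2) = a^3 - 3*a^2 - 4*a + 12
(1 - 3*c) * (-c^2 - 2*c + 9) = 3*c^3 + 5*c^2 - 29*c + 9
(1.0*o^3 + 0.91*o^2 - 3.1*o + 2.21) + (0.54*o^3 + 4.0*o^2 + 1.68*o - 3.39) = 1.54*o^3 + 4.91*o^2 - 1.42*o - 1.18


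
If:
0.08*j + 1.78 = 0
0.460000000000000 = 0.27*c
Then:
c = 1.70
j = -22.25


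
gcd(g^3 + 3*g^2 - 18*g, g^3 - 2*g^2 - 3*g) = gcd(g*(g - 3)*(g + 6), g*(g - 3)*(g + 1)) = g^2 - 3*g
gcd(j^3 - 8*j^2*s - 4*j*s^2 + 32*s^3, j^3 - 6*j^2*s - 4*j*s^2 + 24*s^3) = -j^2 + 4*s^2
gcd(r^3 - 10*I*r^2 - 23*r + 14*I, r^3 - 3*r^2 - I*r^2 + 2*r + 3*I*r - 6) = r - 2*I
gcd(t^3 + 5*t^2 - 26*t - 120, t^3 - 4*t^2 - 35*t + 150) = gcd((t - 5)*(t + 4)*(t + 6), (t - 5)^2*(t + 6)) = t^2 + t - 30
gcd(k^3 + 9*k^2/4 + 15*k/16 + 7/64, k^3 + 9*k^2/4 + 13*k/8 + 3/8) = 1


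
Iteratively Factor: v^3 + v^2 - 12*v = (v)*(v^2 + v - 12) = v*(v + 4)*(v - 3)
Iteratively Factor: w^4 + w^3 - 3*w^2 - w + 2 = (w + 1)*(w^3 - 3*w + 2) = (w + 1)*(w + 2)*(w^2 - 2*w + 1) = (w - 1)*(w + 1)*(w + 2)*(w - 1)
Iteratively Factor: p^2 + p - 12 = (p + 4)*(p - 3)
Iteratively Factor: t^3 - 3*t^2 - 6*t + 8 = (t + 2)*(t^2 - 5*t + 4) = (t - 1)*(t + 2)*(t - 4)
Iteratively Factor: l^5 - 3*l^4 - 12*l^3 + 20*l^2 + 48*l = (l - 3)*(l^4 - 12*l^2 - 16*l) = (l - 3)*(l + 2)*(l^3 - 2*l^2 - 8*l) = (l - 3)*(l + 2)^2*(l^2 - 4*l) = (l - 4)*(l - 3)*(l + 2)^2*(l)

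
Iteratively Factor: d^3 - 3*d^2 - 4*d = (d + 1)*(d^2 - 4*d) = d*(d + 1)*(d - 4)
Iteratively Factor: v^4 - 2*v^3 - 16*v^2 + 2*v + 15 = (v + 3)*(v^3 - 5*v^2 - v + 5) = (v + 1)*(v + 3)*(v^2 - 6*v + 5) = (v - 5)*(v + 1)*(v + 3)*(v - 1)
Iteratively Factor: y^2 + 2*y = (y)*(y + 2)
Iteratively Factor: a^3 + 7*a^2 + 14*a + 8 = (a + 1)*(a^2 + 6*a + 8) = (a + 1)*(a + 2)*(a + 4)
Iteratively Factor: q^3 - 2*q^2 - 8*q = (q + 2)*(q^2 - 4*q) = (q - 4)*(q + 2)*(q)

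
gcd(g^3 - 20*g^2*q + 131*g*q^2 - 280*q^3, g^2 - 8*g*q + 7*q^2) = -g + 7*q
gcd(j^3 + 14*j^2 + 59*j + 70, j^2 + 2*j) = j + 2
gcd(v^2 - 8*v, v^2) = v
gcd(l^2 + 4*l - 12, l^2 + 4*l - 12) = l^2 + 4*l - 12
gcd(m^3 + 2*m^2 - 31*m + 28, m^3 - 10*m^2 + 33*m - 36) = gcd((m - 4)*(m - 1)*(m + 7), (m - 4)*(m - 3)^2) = m - 4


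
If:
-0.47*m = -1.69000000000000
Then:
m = 3.60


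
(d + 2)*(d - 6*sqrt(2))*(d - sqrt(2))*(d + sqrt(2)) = d^4 - 6*sqrt(2)*d^3 + 2*d^3 - 12*sqrt(2)*d^2 - 2*d^2 - 4*d + 12*sqrt(2)*d + 24*sqrt(2)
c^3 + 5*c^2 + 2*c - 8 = (c - 1)*(c + 2)*(c + 4)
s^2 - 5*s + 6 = (s - 3)*(s - 2)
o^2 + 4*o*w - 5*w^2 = (o - w)*(o + 5*w)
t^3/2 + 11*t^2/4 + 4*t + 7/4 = (t/2 + 1/2)*(t + 1)*(t + 7/2)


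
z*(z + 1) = z^2 + z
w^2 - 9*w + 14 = (w - 7)*(w - 2)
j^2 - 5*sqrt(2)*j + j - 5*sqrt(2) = (j + 1)*(j - 5*sqrt(2))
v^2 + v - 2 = (v - 1)*(v + 2)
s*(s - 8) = s^2 - 8*s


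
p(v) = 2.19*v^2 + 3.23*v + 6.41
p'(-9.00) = -36.19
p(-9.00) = 154.73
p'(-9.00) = -36.19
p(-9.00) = 154.73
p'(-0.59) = 0.65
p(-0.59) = 5.27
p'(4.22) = 21.71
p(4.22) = 59.04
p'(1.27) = 8.79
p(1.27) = 14.04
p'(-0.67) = 0.30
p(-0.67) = 5.23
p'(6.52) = 31.79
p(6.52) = 120.57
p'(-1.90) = -5.09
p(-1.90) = 8.18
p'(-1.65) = -4.00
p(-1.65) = 7.04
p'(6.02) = 29.60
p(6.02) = 105.22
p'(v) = 4.38*v + 3.23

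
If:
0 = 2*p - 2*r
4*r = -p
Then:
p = 0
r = 0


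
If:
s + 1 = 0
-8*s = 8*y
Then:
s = -1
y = 1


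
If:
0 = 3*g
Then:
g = 0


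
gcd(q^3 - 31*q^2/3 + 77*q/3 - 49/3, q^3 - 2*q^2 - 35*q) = q - 7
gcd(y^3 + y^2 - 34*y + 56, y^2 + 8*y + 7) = y + 7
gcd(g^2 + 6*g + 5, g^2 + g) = g + 1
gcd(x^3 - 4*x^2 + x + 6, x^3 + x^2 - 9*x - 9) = x^2 - 2*x - 3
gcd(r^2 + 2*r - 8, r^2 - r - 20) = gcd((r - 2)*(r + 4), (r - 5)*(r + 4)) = r + 4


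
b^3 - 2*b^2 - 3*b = b*(b - 3)*(b + 1)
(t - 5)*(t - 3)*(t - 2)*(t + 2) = t^4 - 8*t^3 + 11*t^2 + 32*t - 60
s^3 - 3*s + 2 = (s - 1)^2*(s + 2)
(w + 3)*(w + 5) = w^2 + 8*w + 15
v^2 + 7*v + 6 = (v + 1)*(v + 6)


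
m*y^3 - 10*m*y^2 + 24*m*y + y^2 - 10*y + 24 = (y - 6)*(y - 4)*(m*y + 1)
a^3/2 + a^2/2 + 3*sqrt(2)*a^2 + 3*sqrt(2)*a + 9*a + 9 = (a/2 + 1/2)*(a + 3*sqrt(2))^2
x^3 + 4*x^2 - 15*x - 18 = (x - 3)*(x + 1)*(x + 6)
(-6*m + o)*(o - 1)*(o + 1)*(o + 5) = -6*m*o^3 - 30*m*o^2 + 6*m*o + 30*m + o^4 + 5*o^3 - o^2 - 5*o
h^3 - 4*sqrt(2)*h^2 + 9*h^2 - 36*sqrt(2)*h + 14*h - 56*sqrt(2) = (h + 2)*(h + 7)*(h - 4*sqrt(2))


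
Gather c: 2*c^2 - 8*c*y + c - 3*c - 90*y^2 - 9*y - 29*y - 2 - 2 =2*c^2 + c*(-8*y - 2) - 90*y^2 - 38*y - 4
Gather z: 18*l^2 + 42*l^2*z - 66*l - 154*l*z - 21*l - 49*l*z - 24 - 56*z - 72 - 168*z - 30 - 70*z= 18*l^2 - 87*l + z*(42*l^2 - 203*l - 294) - 126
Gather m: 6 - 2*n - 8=-2*n - 2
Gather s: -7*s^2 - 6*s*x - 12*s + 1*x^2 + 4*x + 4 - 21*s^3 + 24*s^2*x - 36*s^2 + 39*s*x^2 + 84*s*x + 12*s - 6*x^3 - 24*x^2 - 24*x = -21*s^3 + s^2*(24*x - 43) + s*(39*x^2 + 78*x) - 6*x^3 - 23*x^2 - 20*x + 4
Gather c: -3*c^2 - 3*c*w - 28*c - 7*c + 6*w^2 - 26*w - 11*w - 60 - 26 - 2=-3*c^2 + c*(-3*w - 35) + 6*w^2 - 37*w - 88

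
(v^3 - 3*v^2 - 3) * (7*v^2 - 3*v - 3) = 7*v^5 - 24*v^4 + 6*v^3 - 12*v^2 + 9*v + 9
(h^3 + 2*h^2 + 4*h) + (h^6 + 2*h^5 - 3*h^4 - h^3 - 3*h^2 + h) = h^6 + 2*h^5 - 3*h^4 - h^2 + 5*h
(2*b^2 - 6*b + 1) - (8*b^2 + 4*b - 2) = -6*b^2 - 10*b + 3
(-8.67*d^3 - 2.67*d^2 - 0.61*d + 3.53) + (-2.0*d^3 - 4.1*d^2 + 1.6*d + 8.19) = -10.67*d^3 - 6.77*d^2 + 0.99*d + 11.72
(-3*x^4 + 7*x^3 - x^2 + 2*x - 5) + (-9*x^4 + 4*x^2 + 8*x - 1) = -12*x^4 + 7*x^3 + 3*x^2 + 10*x - 6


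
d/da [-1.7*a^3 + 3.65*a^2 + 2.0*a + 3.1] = -5.1*a^2 + 7.3*a + 2.0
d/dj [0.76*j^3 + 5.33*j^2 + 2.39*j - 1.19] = 2.28*j^2 + 10.66*j + 2.39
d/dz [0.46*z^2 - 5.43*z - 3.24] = 0.92*z - 5.43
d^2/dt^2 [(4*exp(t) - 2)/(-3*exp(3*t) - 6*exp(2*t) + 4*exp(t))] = 2*(-72*exp(5*t) - 27*exp(4*t) + 30*exp(3*t) + 72*exp(2*t) - 72*exp(t) + 16)*exp(-t)/(27*exp(6*t) + 162*exp(5*t) + 216*exp(4*t) - 216*exp(3*t) - 288*exp(2*t) + 288*exp(t) - 64)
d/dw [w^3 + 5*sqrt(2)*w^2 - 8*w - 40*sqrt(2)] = 3*w^2 + 10*sqrt(2)*w - 8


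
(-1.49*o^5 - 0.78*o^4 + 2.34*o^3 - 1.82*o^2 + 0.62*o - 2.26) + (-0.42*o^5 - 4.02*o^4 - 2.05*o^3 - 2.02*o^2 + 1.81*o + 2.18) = -1.91*o^5 - 4.8*o^4 + 0.29*o^3 - 3.84*o^2 + 2.43*o - 0.0799999999999996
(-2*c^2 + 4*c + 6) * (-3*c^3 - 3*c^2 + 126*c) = 6*c^5 - 6*c^4 - 282*c^3 + 486*c^2 + 756*c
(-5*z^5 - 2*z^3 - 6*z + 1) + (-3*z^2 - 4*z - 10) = -5*z^5 - 2*z^3 - 3*z^2 - 10*z - 9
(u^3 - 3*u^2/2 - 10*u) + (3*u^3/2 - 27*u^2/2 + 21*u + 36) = 5*u^3/2 - 15*u^2 + 11*u + 36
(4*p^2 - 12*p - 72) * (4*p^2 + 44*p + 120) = 16*p^4 + 128*p^3 - 336*p^2 - 4608*p - 8640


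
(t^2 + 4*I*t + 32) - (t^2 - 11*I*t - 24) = 15*I*t + 56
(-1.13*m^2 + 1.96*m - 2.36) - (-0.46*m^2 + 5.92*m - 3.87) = -0.67*m^2 - 3.96*m + 1.51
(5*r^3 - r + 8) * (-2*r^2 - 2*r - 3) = -10*r^5 - 10*r^4 - 13*r^3 - 14*r^2 - 13*r - 24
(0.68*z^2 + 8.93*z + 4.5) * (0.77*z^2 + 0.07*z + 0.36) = 0.5236*z^4 + 6.9237*z^3 + 4.3349*z^2 + 3.5298*z + 1.62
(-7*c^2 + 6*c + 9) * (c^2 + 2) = -7*c^4 + 6*c^3 - 5*c^2 + 12*c + 18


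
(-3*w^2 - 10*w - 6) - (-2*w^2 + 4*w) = -w^2 - 14*w - 6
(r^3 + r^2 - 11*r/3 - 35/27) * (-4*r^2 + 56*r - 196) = -4*r^5 + 52*r^4 - 376*r^3/3 - 10696*r^2/27 + 17444*r/27 + 6860/27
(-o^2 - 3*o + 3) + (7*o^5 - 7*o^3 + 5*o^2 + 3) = 7*o^5 - 7*o^3 + 4*o^2 - 3*o + 6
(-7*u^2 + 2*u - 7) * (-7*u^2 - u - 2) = 49*u^4 - 7*u^3 + 61*u^2 + 3*u + 14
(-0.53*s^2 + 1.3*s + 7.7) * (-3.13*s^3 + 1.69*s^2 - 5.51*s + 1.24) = 1.6589*s^5 - 4.9647*s^4 - 18.9837*s^3 + 5.1928*s^2 - 40.815*s + 9.548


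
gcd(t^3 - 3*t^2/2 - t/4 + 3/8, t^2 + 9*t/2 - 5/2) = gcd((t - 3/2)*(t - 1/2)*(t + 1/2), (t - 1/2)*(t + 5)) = t - 1/2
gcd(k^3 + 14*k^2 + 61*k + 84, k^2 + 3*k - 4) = k + 4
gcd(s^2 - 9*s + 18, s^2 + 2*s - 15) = s - 3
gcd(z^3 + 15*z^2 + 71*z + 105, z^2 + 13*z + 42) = z + 7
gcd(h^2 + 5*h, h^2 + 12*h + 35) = h + 5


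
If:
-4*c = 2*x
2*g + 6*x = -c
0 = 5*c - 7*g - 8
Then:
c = -16/67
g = -88/67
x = 32/67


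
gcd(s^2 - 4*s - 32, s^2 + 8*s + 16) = s + 4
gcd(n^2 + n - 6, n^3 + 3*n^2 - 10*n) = n - 2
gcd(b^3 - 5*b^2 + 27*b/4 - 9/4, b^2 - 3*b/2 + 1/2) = b - 1/2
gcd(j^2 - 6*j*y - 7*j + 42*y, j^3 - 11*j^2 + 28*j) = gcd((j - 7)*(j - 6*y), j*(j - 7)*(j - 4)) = j - 7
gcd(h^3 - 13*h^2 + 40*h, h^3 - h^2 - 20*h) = h^2 - 5*h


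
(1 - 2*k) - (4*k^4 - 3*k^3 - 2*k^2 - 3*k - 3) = -4*k^4 + 3*k^3 + 2*k^2 + k + 4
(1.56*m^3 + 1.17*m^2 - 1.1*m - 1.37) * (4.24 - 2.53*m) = -3.9468*m^4 + 3.6543*m^3 + 7.7438*m^2 - 1.1979*m - 5.8088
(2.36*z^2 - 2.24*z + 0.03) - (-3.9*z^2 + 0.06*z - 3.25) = 6.26*z^2 - 2.3*z + 3.28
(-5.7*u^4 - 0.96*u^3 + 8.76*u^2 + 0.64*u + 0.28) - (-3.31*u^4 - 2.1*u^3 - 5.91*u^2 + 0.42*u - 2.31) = -2.39*u^4 + 1.14*u^3 + 14.67*u^2 + 0.22*u + 2.59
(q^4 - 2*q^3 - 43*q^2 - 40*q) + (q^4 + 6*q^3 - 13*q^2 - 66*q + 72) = 2*q^4 + 4*q^3 - 56*q^2 - 106*q + 72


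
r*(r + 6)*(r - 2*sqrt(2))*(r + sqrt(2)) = r^4 - sqrt(2)*r^3 + 6*r^3 - 6*sqrt(2)*r^2 - 4*r^2 - 24*r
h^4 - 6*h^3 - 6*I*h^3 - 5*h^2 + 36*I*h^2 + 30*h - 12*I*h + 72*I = (h - 6)*(h - 4*I)*(h - 3*I)*(h + I)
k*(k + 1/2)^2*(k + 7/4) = k^4 + 11*k^3/4 + 2*k^2 + 7*k/16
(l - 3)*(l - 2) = l^2 - 5*l + 6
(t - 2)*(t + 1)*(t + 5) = t^3 + 4*t^2 - 7*t - 10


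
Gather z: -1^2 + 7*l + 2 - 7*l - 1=0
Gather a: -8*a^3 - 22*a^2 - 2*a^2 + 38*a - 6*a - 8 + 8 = -8*a^3 - 24*a^2 + 32*a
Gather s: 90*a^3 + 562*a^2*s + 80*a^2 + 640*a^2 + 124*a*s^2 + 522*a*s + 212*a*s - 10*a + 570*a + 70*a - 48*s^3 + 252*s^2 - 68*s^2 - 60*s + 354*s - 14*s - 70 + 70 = 90*a^3 + 720*a^2 + 630*a - 48*s^3 + s^2*(124*a + 184) + s*(562*a^2 + 734*a + 280)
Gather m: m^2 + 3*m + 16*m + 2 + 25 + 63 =m^2 + 19*m + 90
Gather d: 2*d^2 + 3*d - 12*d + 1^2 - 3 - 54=2*d^2 - 9*d - 56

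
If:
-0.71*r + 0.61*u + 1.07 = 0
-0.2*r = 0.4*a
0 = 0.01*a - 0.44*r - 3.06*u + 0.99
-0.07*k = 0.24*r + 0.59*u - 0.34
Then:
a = -0.79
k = -1.37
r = 1.59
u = 0.09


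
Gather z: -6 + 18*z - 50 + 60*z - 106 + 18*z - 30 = 96*z - 192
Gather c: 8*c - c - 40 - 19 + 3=7*c - 56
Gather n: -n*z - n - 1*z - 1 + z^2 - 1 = n*(-z - 1) + z^2 - z - 2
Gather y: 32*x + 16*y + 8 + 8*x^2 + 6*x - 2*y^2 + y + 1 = 8*x^2 + 38*x - 2*y^2 + 17*y + 9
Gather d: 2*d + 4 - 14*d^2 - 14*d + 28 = -14*d^2 - 12*d + 32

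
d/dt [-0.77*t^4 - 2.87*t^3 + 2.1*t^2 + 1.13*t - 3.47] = -3.08*t^3 - 8.61*t^2 + 4.2*t + 1.13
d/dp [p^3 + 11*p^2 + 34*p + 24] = 3*p^2 + 22*p + 34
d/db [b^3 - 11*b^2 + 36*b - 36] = 3*b^2 - 22*b + 36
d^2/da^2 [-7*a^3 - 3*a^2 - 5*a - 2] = -42*a - 6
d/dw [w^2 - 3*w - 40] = 2*w - 3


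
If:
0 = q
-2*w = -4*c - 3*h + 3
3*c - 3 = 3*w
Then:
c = w + 1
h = -2*w/3 - 1/3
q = 0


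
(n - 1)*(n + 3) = n^2 + 2*n - 3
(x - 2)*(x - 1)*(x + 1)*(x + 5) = x^4 + 3*x^3 - 11*x^2 - 3*x + 10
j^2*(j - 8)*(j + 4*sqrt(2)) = j^4 - 8*j^3 + 4*sqrt(2)*j^3 - 32*sqrt(2)*j^2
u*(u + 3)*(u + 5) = u^3 + 8*u^2 + 15*u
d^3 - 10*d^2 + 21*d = d*(d - 7)*(d - 3)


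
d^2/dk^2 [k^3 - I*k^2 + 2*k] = 6*k - 2*I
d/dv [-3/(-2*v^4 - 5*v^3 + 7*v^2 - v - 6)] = 3*(-8*v^3 - 15*v^2 + 14*v - 1)/(2*v^4 + 5*v^3 - 7*v^2 + v + 6)^2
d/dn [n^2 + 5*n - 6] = 2*n + 5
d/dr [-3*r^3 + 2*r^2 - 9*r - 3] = -9*r^2 + 4*r - 9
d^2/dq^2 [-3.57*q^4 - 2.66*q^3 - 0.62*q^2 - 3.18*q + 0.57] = -42.84*q^2 - 15.96*q - 1.24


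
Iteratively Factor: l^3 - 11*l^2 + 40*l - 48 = (l - 4)*(l^2 - 7*l + 12) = (l - 4)^2*(l - 3)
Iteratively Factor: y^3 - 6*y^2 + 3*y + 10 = (y - 2)*(y^2 - 4*y - 5) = (y - 2)*(y + 1)*(y - 5)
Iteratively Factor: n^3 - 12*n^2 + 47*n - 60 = (n - 4)*(n^2 - 8*n + 15) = (n - 4)*(n - 3)*(n - 5)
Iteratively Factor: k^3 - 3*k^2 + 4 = (k - 2)*(k^2 - k - 2) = (k - 2)*(k + 1)*(k - 2)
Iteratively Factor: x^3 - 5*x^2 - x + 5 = (x - 1)*(x^2 - 4*x - 5) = (x - 1)*(x + 1)*(x - 5)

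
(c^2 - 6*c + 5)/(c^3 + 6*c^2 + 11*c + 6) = (c^2 - 6*c + 5)/(c^3 + 6*c^2 + 11*c + 6)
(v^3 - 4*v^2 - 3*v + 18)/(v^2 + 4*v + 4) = (v^2 - 6*v + 9)/(v + 2)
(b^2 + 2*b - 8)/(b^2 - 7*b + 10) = (b + 4)/(b - 5)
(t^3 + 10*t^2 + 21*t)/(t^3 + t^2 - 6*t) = (t + 7)/(t - 2)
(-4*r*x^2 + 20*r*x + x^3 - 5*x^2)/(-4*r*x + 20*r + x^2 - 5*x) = x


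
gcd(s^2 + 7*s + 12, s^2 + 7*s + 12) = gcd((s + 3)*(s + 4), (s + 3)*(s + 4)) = s^2 + 7*s + 12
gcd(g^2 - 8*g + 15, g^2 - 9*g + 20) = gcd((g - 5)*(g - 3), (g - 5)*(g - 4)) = g - 5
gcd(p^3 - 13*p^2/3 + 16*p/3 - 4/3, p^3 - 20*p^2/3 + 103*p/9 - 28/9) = p - 1/3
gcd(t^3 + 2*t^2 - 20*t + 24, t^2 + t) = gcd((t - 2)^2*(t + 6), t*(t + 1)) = 1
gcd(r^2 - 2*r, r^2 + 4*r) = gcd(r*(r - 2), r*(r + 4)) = r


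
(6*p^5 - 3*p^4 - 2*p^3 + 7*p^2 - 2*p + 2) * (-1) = -6*p^5 + 3*p^4 + 2*p^3 - 7*p^2 + 2*p - 2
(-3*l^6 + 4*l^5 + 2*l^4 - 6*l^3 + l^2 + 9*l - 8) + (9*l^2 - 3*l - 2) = -3*l^6 + 4*l^5 + 2*l^4 - 6*l^3 + 10*l^2 + 6*l - 10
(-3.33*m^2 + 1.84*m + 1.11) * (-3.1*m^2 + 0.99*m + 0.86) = 10.323*m^4 - 9.0007*m^3 - 4.4832*m^2 + 2.6813*m + 0.9546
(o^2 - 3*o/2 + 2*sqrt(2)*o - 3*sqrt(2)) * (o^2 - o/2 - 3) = o^4 - 2*o^3 + 2*sqrt(2)*o^3 - 4*sqrt(2)*o^2 - 9*o^2/4 - 9*sqrt(2)*o/2 + 9*o/2 + 9*sqrt(2)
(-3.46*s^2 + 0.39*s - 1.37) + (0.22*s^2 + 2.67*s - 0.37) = -3.24*s^2 + 3.06*s - 1.74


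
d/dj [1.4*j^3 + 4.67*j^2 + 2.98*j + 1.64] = 4.2*j^2 + 9.34*j + 2.98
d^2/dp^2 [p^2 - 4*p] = 2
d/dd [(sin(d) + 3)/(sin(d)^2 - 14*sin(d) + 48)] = (-6*sin(d) + cos(d)^2 + 89)*cos(d)/(sin(d)^2 - 14*sin(d) + 48)^2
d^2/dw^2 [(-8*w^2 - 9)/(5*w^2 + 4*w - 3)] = 2*(160*w^3 - 1035*w^2 - 540*w - 351)/(125*w^6 + 300*w^5 + 15*w^4 - 296*w^3 - 9*w^2 + 108*w - 27)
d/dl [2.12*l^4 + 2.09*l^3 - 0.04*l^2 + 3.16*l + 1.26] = 8.48*l^3 + 6.27*l^2 - 0.08*l + 3.16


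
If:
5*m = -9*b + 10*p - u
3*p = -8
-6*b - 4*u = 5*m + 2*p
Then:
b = u - 32/3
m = 208/15 - 2*u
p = -8/3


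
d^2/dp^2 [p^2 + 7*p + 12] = 2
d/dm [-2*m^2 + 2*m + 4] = 2 - 4*m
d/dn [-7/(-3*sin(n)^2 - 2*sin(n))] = -(42/tan(n) + 14*cos(n)/sin(n)^2)/(3*sin(n) + 2)^2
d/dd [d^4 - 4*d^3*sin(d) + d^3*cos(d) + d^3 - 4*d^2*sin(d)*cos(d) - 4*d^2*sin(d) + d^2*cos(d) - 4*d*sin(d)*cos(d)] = -d^3*sin(d) - 4*d^3*cos(d) + 4*d^3 - 13*d^2*sin(d) - d^2*cos(d) - 4*d^2*cos(2*d) + 3*d^2 - 8*d*sin(d) - 4*sqrt(2)*d*sin(2*d + pi/4) + 2*d*cos(d) - 2*sin(2*d)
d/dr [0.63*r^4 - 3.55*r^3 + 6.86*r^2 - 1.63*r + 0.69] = 2.52*r^3 - 10.65*r^2 + 13.72*r - 1.63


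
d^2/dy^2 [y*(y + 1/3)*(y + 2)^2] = 12*y^2 + 26*y + 32/3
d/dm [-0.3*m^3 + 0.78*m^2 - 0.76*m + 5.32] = -0.9*m^2 + 1.56*m - 0.76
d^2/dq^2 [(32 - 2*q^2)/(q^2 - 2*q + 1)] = 4*(47 - 2*q)/(q^4 - 4*q^3 + 6*q^2 - 4*q + 1)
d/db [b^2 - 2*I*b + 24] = 2*b - 2*I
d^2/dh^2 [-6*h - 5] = 0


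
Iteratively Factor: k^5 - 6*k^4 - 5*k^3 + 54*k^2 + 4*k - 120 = (k + 2)*(k^4 - 8*k^3 + 11*k^2 + 32*k - 60) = (k - 5)*(k + 2)*(k^3 - 3*k^2 - 4*k + 12) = (k - 5)*(k - 2)*(k + 2)*(k^2 - k - 6) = (k - 5)*(k - 3)*(k - 2)*(k + 2)*(k + 2)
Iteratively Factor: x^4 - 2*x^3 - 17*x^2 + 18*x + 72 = (x - 3)*(x^3 + x^2 - 14*x - 24) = (x - 3)*(x + 3)*(x^2 - 2*x - 8) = (x - 4)*(x - 3)*(x + 3)*(x + 2)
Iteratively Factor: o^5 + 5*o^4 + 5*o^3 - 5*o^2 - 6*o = (o + 2)*(o^4 + 3*o^3 - o^2 - 3*o) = (o + 1)*(o + 2)*(o^3 + 2*o^2 - 3*o) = o*(o + 1)*(o + 2)*(o^2 + 2*o - 3) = o*(o + 1)*(o + 2)*(o + 3)*(o - 1)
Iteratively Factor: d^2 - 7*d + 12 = (d - 3)*(d - 4)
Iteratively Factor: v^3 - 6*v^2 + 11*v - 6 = (v - 2)*(v^2 - 4*v + 3) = (v - 2)*(v - 1)*(v - 3)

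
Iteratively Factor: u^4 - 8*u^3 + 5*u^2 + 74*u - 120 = (u - 2)*(u^3 - 6*u^2 - 7*u + 60) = (u - 2)*(u + 3)*(u^2 - 9*u + 20) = (u - 5)*(u - 2)*(u + 3)*(u - 4)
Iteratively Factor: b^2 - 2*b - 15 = (b - 5)*(b + 3)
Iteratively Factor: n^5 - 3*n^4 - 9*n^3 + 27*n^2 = (n)*(n^4 - 3*n^3 - 9*n^2 + 27*n) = n*(n - 3)*(n^3 - 9*n) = n*(n - 3)^2*(n^2 + 3*n) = n^2*(n - 3)^2*(n + 3)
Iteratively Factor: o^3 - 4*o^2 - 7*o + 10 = (o - 5)*(o^2 + o - 2) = (o - 5)*(o + 2)*(o - 1)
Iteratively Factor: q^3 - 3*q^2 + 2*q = (q)*(q^2 - 3*q + 2) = q*(q - 2)*(q - 1)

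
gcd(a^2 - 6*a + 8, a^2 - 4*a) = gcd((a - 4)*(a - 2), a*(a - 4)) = a - 4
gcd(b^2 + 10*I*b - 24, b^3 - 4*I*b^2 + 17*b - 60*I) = b + 4*I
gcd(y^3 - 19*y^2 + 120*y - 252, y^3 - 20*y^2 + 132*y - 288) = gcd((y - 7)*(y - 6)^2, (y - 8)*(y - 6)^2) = y^2 - 12*y + 36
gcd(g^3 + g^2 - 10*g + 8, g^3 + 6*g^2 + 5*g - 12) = g^2 + 3*g - 4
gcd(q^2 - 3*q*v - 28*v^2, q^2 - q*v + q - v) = 1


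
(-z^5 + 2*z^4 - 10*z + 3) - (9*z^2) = -z^5 + 2*z^4 - 9*z^2 - 10*z + 3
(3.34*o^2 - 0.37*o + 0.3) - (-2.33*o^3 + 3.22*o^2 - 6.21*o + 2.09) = 2.33*o^3 + 0.12*o^2 + 5.84*o - 1.79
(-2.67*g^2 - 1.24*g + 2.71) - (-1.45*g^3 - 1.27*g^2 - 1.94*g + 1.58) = 1.45*g^3 - 1.4*g^2 + 0.7*g + 1.13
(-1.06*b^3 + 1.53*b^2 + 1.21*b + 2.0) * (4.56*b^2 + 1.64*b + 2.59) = -4.8336*b^5 + 5.2384*b^4 + 5.2814*b^3 + 15.0671*b^2 + 6.4139*b + 5.18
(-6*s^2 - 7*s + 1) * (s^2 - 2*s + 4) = -6*s^4 + 5*s^3 - 9*s^2 - 30*s + 4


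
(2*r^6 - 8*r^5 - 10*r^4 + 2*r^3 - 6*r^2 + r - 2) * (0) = 0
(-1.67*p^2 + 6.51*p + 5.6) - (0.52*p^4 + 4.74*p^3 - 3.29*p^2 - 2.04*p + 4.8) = -0.52*p^4 - 4.74*p^3 + 1.62*p^2 + 8.55*p + 0.8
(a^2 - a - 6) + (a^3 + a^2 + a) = a^3 + 2*a^2 - 6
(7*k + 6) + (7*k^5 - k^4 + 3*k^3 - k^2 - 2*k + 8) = 7*k^5 - k^4 + 3*k^3 - k^2 + 5*k + 14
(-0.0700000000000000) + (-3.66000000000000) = -3.73000000000000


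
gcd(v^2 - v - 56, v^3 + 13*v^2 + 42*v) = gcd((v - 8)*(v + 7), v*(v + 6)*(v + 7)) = v + 7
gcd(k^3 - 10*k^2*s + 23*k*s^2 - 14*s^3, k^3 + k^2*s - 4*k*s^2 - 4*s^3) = -k + 2*s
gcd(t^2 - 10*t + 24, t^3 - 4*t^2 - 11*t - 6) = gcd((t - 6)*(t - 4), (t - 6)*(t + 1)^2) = t - 6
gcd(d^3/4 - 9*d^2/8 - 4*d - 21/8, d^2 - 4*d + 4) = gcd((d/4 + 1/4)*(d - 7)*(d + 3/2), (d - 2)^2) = 1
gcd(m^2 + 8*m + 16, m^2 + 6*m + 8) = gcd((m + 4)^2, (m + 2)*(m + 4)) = m + 4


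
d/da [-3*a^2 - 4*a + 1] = -6*a - 4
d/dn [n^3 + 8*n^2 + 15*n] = 3*n^2 + 16*n + 15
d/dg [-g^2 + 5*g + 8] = 5 - 2*g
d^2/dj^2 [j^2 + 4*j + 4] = 2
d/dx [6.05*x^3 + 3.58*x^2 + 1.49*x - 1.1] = 18.15*x^2 + 7.16*x + 1.49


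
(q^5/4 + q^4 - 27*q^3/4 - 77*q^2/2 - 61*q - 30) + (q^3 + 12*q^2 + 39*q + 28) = q^5/4 + q^4 - 23*q^3/4 - 53*q^2/2 - 22*q - 2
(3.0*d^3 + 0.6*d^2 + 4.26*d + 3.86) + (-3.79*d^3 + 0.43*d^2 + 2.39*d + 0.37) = -0.79*d^3 + 1.03*d^2 + 6.65*d + 4.23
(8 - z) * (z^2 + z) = -z^3 + 7*z^2 + 8*z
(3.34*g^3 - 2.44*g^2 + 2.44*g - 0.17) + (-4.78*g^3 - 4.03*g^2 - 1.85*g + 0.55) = -1.44*g^3 - 6.47*g^2 + 0.59*g + 0.38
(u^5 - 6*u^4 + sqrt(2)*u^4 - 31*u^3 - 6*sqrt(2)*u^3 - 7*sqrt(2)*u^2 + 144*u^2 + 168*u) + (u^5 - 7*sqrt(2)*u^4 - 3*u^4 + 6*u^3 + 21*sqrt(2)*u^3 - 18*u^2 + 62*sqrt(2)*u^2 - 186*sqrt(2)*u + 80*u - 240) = 2*u^5 - 9*u^4 - 6*sqrt(2)*u^4 - 25*u^3 + 15*sqrt(2)*u^3 + 55*sqrt(2)*u^2 + 126*u^2 - 186*sqrt(2)*u + 248*u - 240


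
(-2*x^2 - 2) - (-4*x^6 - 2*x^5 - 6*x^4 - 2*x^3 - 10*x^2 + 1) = 4*x^6 + 2*x^5 + 6*x^4 + 2*x^3 + 8*x^2 - 3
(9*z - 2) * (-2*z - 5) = -18*z^2 - 41*z + 10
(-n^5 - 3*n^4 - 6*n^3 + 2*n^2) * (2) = -2*n^5 - 6*n^4 - 12*n^3 + 4*n^2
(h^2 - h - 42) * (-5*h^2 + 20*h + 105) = -5*h^4 + 25*h^3 + 295*h^2 - 945*h - 4410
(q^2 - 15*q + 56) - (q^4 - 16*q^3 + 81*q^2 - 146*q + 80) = -q^4 + 16*q^3 - 80*q^2 + 131*q - 24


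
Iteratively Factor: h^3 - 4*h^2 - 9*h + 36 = (h + 3)*(h^2 - 7*h + 12) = (h - 3)*(h + 3)*(h - 4)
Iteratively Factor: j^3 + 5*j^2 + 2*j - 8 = (j + 4)*(j^2 + j - 2) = (j + 2)*(j + 4)*(j - 1)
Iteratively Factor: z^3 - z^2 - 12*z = (z - 4)*(z^2 + 3*z) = z*(z - 4)*(z + 3)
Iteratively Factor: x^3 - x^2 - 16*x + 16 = (x - 4)*(x^2 + 3*x - 4) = (x - 4)*(x + 4)*(x - 1)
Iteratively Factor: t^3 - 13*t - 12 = (t + 1)*(t^2 - t - 12) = (t + 1)*(t + 3)*(t - 4)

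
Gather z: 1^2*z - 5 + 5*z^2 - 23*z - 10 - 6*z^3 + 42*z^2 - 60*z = -6*z^3 + 47*z^2 - 82*z - 15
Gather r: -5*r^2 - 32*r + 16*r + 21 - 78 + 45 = -5*r^2 - 16*r - 12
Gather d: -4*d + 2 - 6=-4*d - 4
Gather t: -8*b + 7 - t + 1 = -8*b - t + 8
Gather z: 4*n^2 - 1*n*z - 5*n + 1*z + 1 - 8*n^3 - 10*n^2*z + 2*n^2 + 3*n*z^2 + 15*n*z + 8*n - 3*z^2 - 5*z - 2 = -8*n^3 + 6*n^2 + 3*n + z^2*(3*n - 3) + z*(-10*n^2 + 14*n - 4) - 1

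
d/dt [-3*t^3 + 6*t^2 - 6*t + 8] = -9*t^2 + 12*t - 6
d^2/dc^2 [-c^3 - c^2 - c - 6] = -6*c - 2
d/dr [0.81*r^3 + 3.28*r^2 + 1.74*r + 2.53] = 2.43*r^2 + 6.56*r + 1.74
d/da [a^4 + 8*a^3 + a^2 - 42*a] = 4*a^3 + 24*a^2 + 2*a - 42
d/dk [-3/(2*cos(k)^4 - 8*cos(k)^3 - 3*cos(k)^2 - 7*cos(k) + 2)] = 3*(12*cos(2*k) - 2*cos(3*k) + 19)*sin(k)/(-2*cos(k)^4 + 8*cos(k)^3 + 3*cos(k)^2 + 7*cos(k) - 2)^2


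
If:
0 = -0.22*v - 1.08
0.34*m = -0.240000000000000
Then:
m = -0.71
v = -4.91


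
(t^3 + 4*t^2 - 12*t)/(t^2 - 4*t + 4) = t*(t + 6)/(t - 2)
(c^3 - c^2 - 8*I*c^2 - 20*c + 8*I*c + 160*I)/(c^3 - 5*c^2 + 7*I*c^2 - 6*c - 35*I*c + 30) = (c^2 + c*(4 - 8*I) - 32*I)/(c^2 + 7*I*c - 6)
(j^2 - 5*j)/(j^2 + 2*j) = (j - 5)/(j + 2)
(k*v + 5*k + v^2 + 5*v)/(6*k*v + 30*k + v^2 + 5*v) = (k + v)/(6*k + v)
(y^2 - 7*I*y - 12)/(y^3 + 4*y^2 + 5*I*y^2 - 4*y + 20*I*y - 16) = (y^2 - 7*I*y - 12)/(y^3 + y^2*(4 + 5*I) + y*(-4 + 20*I) - 16)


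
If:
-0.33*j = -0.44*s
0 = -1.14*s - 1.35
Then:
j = -1.58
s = -1.18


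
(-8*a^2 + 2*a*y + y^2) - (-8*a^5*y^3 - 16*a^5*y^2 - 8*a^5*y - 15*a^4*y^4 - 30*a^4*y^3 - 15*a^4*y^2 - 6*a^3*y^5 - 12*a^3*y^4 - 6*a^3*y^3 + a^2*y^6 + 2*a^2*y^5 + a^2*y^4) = 8*a^5*y^3 + 16*a^5*y^2 + 8*a^5*y + 15*a^4*y^4 + 30*a^4*y^3 + 15*a^4*y^2 + 6*a^3*y^5 + 12*a^3*y^4 + 6*a^3*y^3 - a^2*y^6 - 2*a^2*y^5 - a^2*y^4 - 8*a^2 + 2*a*y + y^2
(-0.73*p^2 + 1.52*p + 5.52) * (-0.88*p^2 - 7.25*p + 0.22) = 0.6424*p^4 + 3.9549*p^3 - 16.0382*p^2 - 39.6856*p + 1.2144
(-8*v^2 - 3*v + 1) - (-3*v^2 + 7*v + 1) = -5*v^2 - 10*v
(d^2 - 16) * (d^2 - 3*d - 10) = d^4 - 3*d^3 - 26*d^2 + 48*d + 160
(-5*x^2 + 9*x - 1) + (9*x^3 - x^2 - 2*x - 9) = 9*x^3 - 6*x^2 + 7*x - 10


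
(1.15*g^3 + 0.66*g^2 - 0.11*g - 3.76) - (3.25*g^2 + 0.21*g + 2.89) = 1.15*g^3 - 2.59*g^2 - 0.32*g - 6.65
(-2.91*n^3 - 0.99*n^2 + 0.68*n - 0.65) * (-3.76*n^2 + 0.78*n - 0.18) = 10.9416*n^5 + 1.4526*n^4 - 2.8052*n^3 + 3.1526*n^2 - 0.6294*n + 0.117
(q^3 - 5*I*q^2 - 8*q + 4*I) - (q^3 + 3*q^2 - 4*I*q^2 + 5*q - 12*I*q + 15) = -3*q^2 - I*q^2 - 13*q + 12*I*q - 15 + 4*I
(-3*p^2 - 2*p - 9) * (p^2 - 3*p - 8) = -3*p^4 + 7*p^3 + 21*p^2 + 43*p + 72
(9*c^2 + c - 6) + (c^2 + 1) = 10*c^2 + c - 5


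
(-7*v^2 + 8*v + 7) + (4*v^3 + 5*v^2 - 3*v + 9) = 4*v^3 - 2*v^2 + 5*v + 16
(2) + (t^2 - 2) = t^2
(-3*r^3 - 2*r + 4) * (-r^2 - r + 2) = 3*r^5 + 3*r^4 - 4*r^3 - 2*r^2 - 8*r + 8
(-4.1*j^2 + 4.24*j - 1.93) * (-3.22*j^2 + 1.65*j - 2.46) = 13.202*j^4 - 20.4178*j^3 + 23.2966*j^2 - 13.6149*j + 4.7478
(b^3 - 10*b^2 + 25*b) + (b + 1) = b^3 - 10*b^2 + 26*b + 1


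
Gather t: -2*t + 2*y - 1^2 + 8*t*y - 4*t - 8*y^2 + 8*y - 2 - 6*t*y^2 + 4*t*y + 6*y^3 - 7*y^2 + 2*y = t*(-6*y^2 + 12*y - 6) + 6*y^3 - 15*y^2 + 12*y - 3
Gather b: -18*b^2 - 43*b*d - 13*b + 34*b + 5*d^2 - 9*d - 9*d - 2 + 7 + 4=-18*b^2 + b*(21 - 43*d) + 5*d^2 - 18*d + 9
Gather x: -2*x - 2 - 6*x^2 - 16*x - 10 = -6*x^2 - 18*x - 12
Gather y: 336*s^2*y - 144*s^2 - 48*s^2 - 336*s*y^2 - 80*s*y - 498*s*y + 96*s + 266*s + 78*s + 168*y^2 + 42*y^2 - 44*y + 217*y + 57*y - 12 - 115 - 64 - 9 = -192*s^2 + 440*s + y^2*(210 - 336*s) + y*(336*s^2 - 578*s + 230) - 200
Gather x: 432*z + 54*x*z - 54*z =54*x*z + 378*z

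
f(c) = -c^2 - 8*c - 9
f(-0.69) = -3.96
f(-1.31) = -0.24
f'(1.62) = -11.24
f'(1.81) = -11.62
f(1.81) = -26.76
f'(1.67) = -11.34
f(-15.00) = -114.00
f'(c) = -2*c - 8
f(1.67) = -25.15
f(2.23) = -31.81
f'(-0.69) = -6.62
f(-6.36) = 1.43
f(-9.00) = -18.00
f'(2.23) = -12.46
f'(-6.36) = 4.72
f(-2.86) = 5.70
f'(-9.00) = 10.00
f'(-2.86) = -2.28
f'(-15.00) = 22.00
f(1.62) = -24.58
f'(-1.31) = -5.38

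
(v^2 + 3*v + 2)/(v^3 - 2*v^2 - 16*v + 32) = (v^2 + 3*v + 2)/(v^3 - 2*v^2 - 16*v + 32)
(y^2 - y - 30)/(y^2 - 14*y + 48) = (y + 5)/(y - 8)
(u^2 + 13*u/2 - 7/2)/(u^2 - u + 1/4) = 2*(u + 7)/(2*u - 1)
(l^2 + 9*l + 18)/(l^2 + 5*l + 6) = (l + 6)/(l + 2)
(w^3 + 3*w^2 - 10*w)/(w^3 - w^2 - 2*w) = (w + 5)/(w + 1)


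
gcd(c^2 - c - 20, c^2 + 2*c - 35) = c - 5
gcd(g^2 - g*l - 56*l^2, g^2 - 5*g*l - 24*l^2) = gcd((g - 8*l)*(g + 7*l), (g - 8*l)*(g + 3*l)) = g - 8*l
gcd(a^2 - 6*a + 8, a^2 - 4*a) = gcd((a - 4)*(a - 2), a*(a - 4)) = a - 4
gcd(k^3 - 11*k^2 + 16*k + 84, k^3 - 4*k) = k + 2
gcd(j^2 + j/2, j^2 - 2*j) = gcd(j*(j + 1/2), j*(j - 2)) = j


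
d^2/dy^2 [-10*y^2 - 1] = -20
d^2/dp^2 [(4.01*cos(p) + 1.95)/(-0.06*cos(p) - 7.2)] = 0.00267918381344307*(5.20417042793042e-18*cos(p)^3 - 1.7253*cos(p)^2 + 207.036*cos(p) + 3.4506)/(0.00833333333333333*cos(p) + 1.0)^3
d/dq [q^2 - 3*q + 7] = 2*q - 3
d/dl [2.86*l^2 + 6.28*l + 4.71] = 5.72*l + 6.28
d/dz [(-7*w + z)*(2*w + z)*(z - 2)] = -14*w^2 - 10*w*z + 10*w + 3*z^2 - 4*z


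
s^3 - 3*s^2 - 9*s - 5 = (s - 5)*(s + 1)^2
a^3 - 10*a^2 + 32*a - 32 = (a - 4)^2*(a - 2)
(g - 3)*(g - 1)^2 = g^3 - 5*g^2 + 7*g - 3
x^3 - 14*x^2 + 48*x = x*(x - 8)*(x - 6)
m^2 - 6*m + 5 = (m - 5)*(m - 1)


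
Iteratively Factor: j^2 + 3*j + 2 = (j + 2)*(j + 1)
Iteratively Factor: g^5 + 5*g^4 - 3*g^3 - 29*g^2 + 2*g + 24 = (g + 4)*(g^4 + g^3 - 7*g^2 - g + 6) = (g + 3)*(g + 4)*(g^3 - 2*g^2 - g + 2) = (g + 1)*(g + 3)*(g + 4)*(g^2 - 3*g + 2) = (g - 2)*(g + 1)*(g + 3)*(g + 4)*(g - 1)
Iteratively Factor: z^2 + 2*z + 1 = (z + 1)*(z + 1)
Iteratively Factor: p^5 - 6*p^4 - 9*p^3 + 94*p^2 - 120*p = (p)*(p^4 - 6*p^3 - 9*p^2 + 94*p - 120) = p*(p - 3)*(p^3 - 3*p^2 - 18*p + 40) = p*(p - 3)*(p + 4)*(p^2 - 7*p + 10) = p*(p - 5)*(p - 3)*(p + 4)*(p - 2)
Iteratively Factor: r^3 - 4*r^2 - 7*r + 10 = (r - 5)*(r^2 + r - 2) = (r - 5)*(r + 2)*(r - 1)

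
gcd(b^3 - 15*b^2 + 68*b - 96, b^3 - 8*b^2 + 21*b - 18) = b - 3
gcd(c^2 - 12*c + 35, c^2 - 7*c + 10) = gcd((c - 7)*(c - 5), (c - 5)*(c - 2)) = c - 5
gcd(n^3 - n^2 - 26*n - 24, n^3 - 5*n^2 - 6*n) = n^2 - 5*n - 6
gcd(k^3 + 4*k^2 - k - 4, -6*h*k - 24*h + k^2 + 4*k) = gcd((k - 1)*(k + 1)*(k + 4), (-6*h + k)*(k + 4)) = k + 4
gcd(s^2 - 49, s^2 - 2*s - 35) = s - 7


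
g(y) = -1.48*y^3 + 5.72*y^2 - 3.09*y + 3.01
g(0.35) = 2.57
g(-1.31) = 20.20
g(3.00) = 5.26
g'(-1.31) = -25.70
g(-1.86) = 38.07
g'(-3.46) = -95.83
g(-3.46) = 143.48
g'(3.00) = -8.73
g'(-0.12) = -4.53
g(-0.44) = 5.60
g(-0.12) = 3.47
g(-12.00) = 3421.21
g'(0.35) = 0.37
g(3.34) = 1.36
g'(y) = -4.44*y^2 + 11.44*y - 3.09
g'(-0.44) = -8.98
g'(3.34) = -14.41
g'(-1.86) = -39.73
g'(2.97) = -8.28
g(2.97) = 5.52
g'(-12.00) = -779.73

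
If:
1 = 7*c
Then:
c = 1/7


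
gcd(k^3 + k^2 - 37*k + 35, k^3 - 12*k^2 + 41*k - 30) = k^2 - 6*k + 5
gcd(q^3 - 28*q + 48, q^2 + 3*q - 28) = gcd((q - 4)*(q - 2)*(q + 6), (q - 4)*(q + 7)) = q - 4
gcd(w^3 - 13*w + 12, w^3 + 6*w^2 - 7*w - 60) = w^2 + w - 12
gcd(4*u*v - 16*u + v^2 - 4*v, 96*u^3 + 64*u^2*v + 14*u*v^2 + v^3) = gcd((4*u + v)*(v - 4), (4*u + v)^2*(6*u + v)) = 4*u + v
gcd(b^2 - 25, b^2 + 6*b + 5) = b + 5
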